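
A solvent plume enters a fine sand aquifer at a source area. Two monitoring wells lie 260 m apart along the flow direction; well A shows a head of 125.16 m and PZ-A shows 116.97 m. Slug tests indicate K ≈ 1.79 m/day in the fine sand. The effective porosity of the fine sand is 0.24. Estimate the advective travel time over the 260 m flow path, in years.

3.03

Hydraulic gradient i = (125.16 − 116.97) / 260 = 8.19 / 260 = 0.03150.
Darcy flux q = K · i = 1.790 × 0.03150 = 0.05639 m/day.
Seepage velocity v = q / n_e = 0.05639 / 0.24 = 0.2349 m/day.
Travel time t = L / v = 260 / 0.2349 = 1107 days = 3.030 years.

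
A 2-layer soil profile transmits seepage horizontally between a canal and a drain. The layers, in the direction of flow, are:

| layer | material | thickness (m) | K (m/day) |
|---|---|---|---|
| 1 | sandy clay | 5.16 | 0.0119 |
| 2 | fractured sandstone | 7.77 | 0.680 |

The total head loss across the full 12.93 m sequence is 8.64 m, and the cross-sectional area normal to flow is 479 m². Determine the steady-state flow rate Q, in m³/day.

9.30

Flow is perpendicular to layering, so the layers act in series and the equivalent K is the thickness-weighted harmonic mean.
Total thickness L = 5.16 + 7.77 = 12.93 m.
Σ(b_i/K_i) = 5.16/0.0119 + 7.77/0.680 = 445.0 d.
K_eq = L / Σ(b_i/K_i) = 12.93 / 445.0 = 0.02905 m/day.
Q = K_eq · A · (Δh/L) = 0.02905 × 479 × (8.64/12.93) = 9.299 m³/day.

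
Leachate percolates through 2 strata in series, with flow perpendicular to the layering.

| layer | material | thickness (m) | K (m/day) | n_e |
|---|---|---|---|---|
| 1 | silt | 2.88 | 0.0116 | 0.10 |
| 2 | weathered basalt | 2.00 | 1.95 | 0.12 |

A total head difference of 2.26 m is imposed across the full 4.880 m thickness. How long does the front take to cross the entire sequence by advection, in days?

With flow normal to the layers, continuity requires the same specific discharge q through every layer.
Σ(b_i/K_i) = 2.88/0.0116 + 2.00/1.95 = 249.3 d.
q = Δh / Σ(b_i/K_i) = 2.26 / 249.3 = 0.009065 m/day.
In each layer the seepage velocity is v_i = q/n_i, so the layer transit time is t_i = b_i·n_i / q:
  layer 1 (silt): t_1 = 2.88 × 0.10 / 0.009065 = 31.77 d
  layer 2 (weathered basalt): t_2 = 2.00 × 0.12 / 0.009065 = 26.47 d
Total t = Σ t_i = 58.24 days.

58.2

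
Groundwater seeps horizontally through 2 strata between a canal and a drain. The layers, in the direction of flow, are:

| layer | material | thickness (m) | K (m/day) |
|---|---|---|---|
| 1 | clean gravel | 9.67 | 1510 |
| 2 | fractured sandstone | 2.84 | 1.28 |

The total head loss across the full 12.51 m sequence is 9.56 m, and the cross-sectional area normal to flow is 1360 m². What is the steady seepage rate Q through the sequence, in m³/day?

5840

Flow is perpendicular to layering, so the layers act in series and the equivalent K is the thickness-weighted harmonic mean.
Total thickness L = 9.67 + 2.84 = 12.51 m.
Σ(b_i/K_i) = 9.67/1510 + 2.84/1.28 = 2.225 d.
K_eq = L / Σ(b_i/K_i) = 12.51 / 2.225 = 5.622 m/day.
Q = K_eq · A · (Δh/L) = 5.622 × 1360 × (9.56/12.51) = 5843 m³/day.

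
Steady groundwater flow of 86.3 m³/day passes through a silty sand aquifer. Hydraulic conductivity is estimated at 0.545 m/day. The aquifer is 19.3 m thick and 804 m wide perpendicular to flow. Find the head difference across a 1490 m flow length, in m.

15.2

Cross-sectional area A = 804 × 19.3 = 15517 m².
From Q = K·A·i, i = Q / (K·A) = 86.3 / (0.5450 × 15517) = 0.01020.
Head loss Δh = i · L = 0.01020 × 1490 = 15.21 m.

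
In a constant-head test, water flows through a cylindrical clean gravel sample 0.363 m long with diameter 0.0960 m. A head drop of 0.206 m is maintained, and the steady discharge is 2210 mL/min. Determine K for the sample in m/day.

Cross-sectional area A = π·(d/2)² = π × (0.0960/2)² = 0.007238 m².
Convert discharge: 2210 mL/min = 3.683e-05 m³/s.
Darcy's law rearranged: K = Q·L / (A·Δh) = 3.683e-05 × 0.363 / (0.007238 × 0.206) = 0.008967 m/s = 774.8 m/day.

775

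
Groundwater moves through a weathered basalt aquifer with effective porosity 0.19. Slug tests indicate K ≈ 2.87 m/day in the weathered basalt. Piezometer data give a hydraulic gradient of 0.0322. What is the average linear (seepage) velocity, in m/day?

0.486

Hydraulic gradient i = 0.0322.
Darcy flux q = K · i = 2.870 × 0.03220 = 0.09241 m/day.
Seepage velocity v = q / n_e = 0.09241 / 0.19 = 0.4864 m/day.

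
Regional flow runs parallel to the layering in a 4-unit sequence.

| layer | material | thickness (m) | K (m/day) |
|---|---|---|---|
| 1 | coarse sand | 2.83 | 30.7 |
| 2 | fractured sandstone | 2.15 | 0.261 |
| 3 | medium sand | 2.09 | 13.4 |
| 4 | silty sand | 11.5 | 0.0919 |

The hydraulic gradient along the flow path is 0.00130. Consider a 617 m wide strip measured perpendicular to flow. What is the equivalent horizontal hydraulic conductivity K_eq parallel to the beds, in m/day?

Flow is parallel to layering, so each bed carries its own Darcy discharge and the transmissivities add.
Σ(K_i·b_i) = 30.7×2.83 + 0.261×2.15 + 13.4×2.09 + 0.0919×11.5 = 116.5 m²/day.
Total thickness b = 18.57 m, so K_eq = Σ(K_i·b_i)/b = 6.274 m/day.

6.27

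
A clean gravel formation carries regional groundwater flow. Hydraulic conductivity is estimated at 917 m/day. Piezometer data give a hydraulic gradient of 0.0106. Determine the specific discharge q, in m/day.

9.72

Hydraulic gradient i = 0.0106.
Specific discharge q = K · i = 917.0 × 0.01060 = 9.720 m/day.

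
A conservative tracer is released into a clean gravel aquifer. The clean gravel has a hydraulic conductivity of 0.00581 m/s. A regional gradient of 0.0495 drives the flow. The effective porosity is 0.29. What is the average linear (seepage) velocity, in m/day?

85.7

Convert K: 0.00581 m/s × 86400 = 502.0 m/day.
Hydraulic gradient i = 0.0495.
Darcy flux q = K · i = 502.0 × 0.04950 = 24.85 m/day.
Seepage velocity v = q / n_e = 24.85 / 0.29 = 85.68 m/day.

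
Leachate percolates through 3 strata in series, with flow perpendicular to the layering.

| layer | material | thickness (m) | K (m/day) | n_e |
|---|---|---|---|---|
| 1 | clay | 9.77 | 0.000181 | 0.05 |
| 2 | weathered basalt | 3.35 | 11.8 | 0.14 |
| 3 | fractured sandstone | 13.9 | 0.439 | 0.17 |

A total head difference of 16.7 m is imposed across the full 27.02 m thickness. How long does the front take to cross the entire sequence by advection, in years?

With flow normal to the layers, continuity requires the same specific discharge q through every layer.
Σ(b_i/K_i) = 9.77/0.000181 + 3.35/11.8 + 13.9/0.439 = 54010 d.
q = Δh / Σ(b_i/K_i) = 16.7 / 54010 = 0.0003092 m/day.
In each layer the seepage velocity is v_i = q/n_i, so the layer transit time is t_i = b_i·n_i / q:
  layer 1 (clay): t_1 = 9.77 × 0.05 / 0.0003092 = 1580 d
  layer 2 (weathered basalt): t_2 = 3.35 × 0.14 / 0.0003092 = 1517 d
  layer 3 (fractured sandstone): t_3 = 13.9 × 0.17 / 0.0003092 = 7642 d
Total t = Σ t_i = 10739 days = 29.40 years.

29.4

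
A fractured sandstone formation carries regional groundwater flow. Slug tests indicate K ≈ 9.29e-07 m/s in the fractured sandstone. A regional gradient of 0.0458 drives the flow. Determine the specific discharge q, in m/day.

Convert K: 9.29e-07 m/s × 86400 = 0.08027 m/day.
Hydraulic gradient i = 0.0458.
Specific discharge q = K · i = 0.08027 × 0.04580 = 0.003676 m/day.

0.00368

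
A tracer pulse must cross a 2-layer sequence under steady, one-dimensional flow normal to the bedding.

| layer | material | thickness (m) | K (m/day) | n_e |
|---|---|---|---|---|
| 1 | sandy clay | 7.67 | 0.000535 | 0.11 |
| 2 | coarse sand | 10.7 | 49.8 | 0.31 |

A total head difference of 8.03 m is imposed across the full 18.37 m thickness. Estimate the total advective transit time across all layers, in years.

20.3

With flow normal to the layers, continuity requires the same specific discharge q through every layer.
Σ(b_i/K_i) = 7.67/0.000535 + 10.7/49.8 = 14337 d.
q = Δh / Σ(b_i/K_i) = 8.03 / 14337 = 0.0005601 m/day.
In each layer the seepage velocity is v_i = q/n_i, so the layer transit time is t_i = b_i·n_i / q:
  layer 1 (sandy clay): t_1 = 7.67 × 0.11 / 0.0005601 = 1506 d
  layer 2 (coarse sand): t_2 = 10.7 × 0.31 / 0.0005601 = 5922 d
Total t = Σ t_i = 7428 days = 20.34 years.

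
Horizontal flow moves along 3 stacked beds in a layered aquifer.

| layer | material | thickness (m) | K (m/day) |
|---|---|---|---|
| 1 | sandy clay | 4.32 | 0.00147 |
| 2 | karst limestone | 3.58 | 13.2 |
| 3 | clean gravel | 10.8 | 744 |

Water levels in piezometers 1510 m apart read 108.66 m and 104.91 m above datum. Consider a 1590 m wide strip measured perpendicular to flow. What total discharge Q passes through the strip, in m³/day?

Flow is parallel to layering, so each bed carries its own Darcy discharge and the transmissivities add.
Σ(K_i·b_i) = 0.00147×4.32 + 13.2×3.58 + 744×10.8 = 8082 m²/day.
Hydraulic gradient i = (108.66 − 104.91) / 1510 = 3.75 / 1510 = 0.002483.
Q = Σ(K_i·b_i) · W · i = 8082 × 1590 × 0.002483 = 31915 m³/day.

31900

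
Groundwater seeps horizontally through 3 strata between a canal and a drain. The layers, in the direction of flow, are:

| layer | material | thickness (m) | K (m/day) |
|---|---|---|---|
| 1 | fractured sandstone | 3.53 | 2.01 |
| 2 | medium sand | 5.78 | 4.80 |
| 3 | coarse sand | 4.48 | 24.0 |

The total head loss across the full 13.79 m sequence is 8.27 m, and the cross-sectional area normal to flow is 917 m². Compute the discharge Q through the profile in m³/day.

2410

Flow is perpendicular to layering, so the layers act in series and the equivalent K is the thickness-weighted harmonic mean.
Total thickness L = 3.53 + 5.78 + 4.48 = 13.79 m.
Σ(b_i/K_i) = 3.53/2.01 + 5.78/4.80 + 4.48/24.0 = 3.147 d.
K_eq = L / Σ(b_i/K_i) = 13.79 / 3.147 = 4.382 m/day.
Q = K_eq · A · (Δh/L) = 4.382 × 917 × (8.27/13.79) = 2410 m³/day.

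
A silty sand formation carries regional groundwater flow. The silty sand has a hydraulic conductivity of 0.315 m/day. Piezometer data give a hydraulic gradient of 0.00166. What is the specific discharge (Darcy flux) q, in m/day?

0.000523

Hydraulic gradient i = 0.00166.
Specific discharge q = K · i = 0.3150 × 0.001660 = 0.0005229 m/day.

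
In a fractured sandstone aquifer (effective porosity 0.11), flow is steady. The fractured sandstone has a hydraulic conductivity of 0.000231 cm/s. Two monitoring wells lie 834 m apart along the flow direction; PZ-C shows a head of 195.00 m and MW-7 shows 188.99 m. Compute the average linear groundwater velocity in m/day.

0.0131

Convert K: 0.000231 cm/s × 864 = 0.1996 m/day.
Hydraulic gradient i = (195.00 − 188.99) / 834 = 6.01 / 834 = 0.007206.
Darcy flux q = K · i = 0.1996 × 0.007206 = 0.001438 m/day.
Seepage velocity v = q / n_e = 0.001438 / 0.11 = 0.01307 m/day.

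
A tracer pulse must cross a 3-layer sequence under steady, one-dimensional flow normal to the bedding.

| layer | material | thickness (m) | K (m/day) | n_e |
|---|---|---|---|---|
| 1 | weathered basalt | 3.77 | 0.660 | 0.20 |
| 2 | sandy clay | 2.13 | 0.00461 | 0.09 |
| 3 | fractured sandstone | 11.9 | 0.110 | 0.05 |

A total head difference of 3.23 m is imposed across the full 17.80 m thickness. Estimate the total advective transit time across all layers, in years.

With flow normal to the layers, continuity requires the same specific discharge q through every layer.
Σ(b_i/K_i) = 3.77/0.660 + 2.13/0.00461 + 11.9/0.110 = 575.9 d.
q = Δh / Σ(b_i/K_i) = 3.23 / 575.9 = 0.005608 m/day.
In each layer the seepage velocity is v_i = q/n_i, so the layer transit time is t_i = b_i·n_i / q:
  layer 1 (weathered basalt): t_1 = 3.77 × 0.20 / 0.005608 = 134.4 d
  layer 2 (sandy clay): t_2 = 2.13 × 0.09 / 0.005608 = 34.18 d
  layer 3 (fractured sandstone): t_3 = 11.9 × 0.05 / 0.005608 = 106.1 d
Total t = Σ t_i = 274.7 days = 0.7521 years.

0.752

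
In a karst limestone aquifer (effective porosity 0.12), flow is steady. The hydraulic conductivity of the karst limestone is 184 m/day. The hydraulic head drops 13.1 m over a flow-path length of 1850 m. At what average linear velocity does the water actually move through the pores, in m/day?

10.9

Hydraulic gradient i = Δh / L = 13.1 / 1850 = 0.007081.
Darcy flux q = K · i = 184.0 × 0.007081 = 1.303 m/day.
Seepage velocity v = q / n_e = 1.303 / 0.12 = 10.86 m/day.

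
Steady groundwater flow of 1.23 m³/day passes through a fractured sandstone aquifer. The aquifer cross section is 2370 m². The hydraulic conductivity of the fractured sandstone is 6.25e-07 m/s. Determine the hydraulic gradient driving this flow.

Convert K: 6.25e-07 m/s × 86400 = 0.05400 m/day.
From Q = K·A·i, i = Q / (K·A) = 1.23 / (0.05400 × 2370) = 0.009611.

0.00961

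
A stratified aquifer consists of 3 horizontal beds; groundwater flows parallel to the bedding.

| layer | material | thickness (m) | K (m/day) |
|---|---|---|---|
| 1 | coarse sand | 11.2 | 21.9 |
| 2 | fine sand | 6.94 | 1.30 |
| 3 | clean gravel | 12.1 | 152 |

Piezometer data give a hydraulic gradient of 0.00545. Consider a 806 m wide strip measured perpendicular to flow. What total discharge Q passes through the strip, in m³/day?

9200

Flow is parallel to layering, so each bed carries its own Darcy discharge and the transmissivities add.
Σ(K_i·b_i) = 21.9×11.2 + 1.30×6.94 + 152×12.1 = 2094 m²/day.
Hydraulic gradient i = 0.00545.
Q = Σ(K_i·b_i) · W · i = 2094 × 806 × 0.005450 = 9196 m³/day.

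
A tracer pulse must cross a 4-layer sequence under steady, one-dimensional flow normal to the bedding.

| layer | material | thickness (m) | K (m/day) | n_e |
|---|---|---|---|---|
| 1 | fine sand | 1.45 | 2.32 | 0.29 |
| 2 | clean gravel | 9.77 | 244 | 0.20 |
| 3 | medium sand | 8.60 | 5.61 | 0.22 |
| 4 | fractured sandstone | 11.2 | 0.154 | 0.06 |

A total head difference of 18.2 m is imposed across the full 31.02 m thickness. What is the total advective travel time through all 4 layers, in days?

20.3

With flow normal to the layers, continuity requires the same specific discharge q through every layer.
Σ(b_i/K_i) = 1.45/2.32 + 9.77/244 + 8.60/5.61 + 11.2/0.154 = 74.93 d.
q = Δh / Σ(b_i/K_i) = 18.2 / 74.93 = 0.2429 m/day.
In each layer the seepage velocity is v_i = q/n_i, so the layer transit time is t_i = b_i·n_i / q:
  layer 1 (fine sand): t_1 = 1.45 × 0.29 / 0.2429 = 1.731 d
  layer 2 (clean gravel): t_2 = 9.77 × 0.20 / 0.2429 = 8.044 d
  layer 3 (medium sand): t_3 = 8.60 × 0.22 / 0.2429 = 7.789 d
  layer 4 (fractured sandstone): t_4 = 11.2 × 0.06 / 0.2429 = 2.766 d
Total t = Σ t_i = 20.33 days.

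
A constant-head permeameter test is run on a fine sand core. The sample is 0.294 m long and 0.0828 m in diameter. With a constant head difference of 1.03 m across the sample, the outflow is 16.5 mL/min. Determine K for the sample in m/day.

1.26

Cross-sectional area A = π·(d/2)² = π × (0.0828/2)² = 0.005385 m².
Convert discharge: 16.5 mL/min = 2.750e-07 m³/s.
Darcy's law rearranged: K = Q·L / (A·Δh) = 2.750e-07 × 0.294 / (0.005385 × 1.03) = 1.458e-05 m/s = 1.260 m/day.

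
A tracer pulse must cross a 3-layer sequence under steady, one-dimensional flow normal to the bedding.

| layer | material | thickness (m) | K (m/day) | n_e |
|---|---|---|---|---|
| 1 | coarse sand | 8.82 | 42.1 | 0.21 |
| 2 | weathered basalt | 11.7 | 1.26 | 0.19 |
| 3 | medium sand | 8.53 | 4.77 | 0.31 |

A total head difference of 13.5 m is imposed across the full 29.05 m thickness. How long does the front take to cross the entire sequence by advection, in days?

With flow normal to the layers, continuity requires the same specific discharge q through every layer.
Σ(b_i/K_i) = 8.82/42.1 + 11.7/1.26 + 8.53/4.77 = 11.28 d.
q = Δh / Σ(b_i/K_i) = 13.5 / 11.28 = 1.196 m/day.
In each layer the seepage velocity is v_i = q/n_i, so the layer transit time is t_i = b_i·n_i / q:
  layer 1 (coarse sand): t_1 = 8.82 × 0.21 / 1.196 = 1.548 d
  layer 2 (weathered basalt): t_2 = 11.7 × 0.19 / 1.196 = 1.858 d
  layer 3 (medium sand): t_3 = 8.53 × 0.31 / 1.196 = 2.210 d
Total t = Σ t_i = 5.616 days.

5.62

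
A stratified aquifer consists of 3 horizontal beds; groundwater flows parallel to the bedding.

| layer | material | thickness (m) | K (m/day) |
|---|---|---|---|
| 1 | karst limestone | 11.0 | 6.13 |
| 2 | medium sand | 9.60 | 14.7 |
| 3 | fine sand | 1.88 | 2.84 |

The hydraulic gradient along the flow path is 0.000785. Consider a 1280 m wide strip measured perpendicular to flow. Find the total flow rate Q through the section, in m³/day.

215

Flow is parallel to layering, so each bed carries its own Darcy discharge and the transmissivities add.
Σ(K_i·b_i) = 6.13×11.0 + 14.7×9.60 + 2.84×1.88 = 213.9 m²/day.
Hydraulic gradient i = 0.000785.
Q = Σ(K_i·b_i) · W · i = 213.9 × 1280 × 0.0007850 = 214.9 m³/day.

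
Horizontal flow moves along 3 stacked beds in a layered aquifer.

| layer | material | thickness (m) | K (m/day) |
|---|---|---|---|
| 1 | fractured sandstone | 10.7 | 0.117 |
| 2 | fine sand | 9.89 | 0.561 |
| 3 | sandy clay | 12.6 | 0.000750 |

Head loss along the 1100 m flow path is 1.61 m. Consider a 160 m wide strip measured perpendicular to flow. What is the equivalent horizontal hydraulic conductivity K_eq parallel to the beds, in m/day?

0.205

Flow is parallel to layering, so each bed carries its own Darcy discharge and the transmissivities add.
Σ(K_i·b_i) = 0.117×10.7 + 0.561×9.89 + 0.000750×12.6 = 6.810 m²/day.
Total thickness b = 33.19 m, so K_eq = Σ(K_i·b_i)/b = 0.2052 m/day.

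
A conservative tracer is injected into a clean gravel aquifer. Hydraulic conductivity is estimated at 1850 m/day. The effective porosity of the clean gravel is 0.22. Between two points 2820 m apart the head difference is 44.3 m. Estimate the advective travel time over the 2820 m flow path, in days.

21.3

Hydraulic gradient i = Δh / L = 44.3 / 2820 = 0.01571.
Darcy flux q = K · i = 1850 × 0.01571 = 29.06 m/day.
Seepage velocity v = q / n_e = 29.06 / 0.22 = 132.1 m/day.
Travel time t = L / v = 2820 / 132.1 = 21.35 days.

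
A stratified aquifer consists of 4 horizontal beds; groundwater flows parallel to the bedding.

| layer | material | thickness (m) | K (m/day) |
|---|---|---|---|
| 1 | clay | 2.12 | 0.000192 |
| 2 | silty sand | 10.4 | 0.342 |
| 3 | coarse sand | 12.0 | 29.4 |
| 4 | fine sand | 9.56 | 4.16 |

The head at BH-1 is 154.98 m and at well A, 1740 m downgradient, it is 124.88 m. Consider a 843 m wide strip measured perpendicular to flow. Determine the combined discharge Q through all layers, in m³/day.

Flow is parallel to layering, so each bed carries its own Darcy discharge and the transmissivities add.
Σ(K_i·b_i) = 0.000192×2.12 + 0.342×10.4 + 29.4×12.0 + 4.16×9.56 = 396.1 m²/day.
Hydraulic gradient i = (154.98 − 124.88) / 1740 = 30.1 / 1740 = 0.01730.
Q = Σ(K_i·b_i) · W · i = 396.1 × 843 × 0.01730 = 5777 m³/day.

5780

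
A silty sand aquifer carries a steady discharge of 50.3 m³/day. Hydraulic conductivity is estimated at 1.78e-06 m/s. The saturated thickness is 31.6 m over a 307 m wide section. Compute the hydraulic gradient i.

0.0337

Convert K: 1.78e-06 m/s × 86400 = 0.1538 m/day.
Cross-sectional area A = 307 × 31.6 = 9701 m².
From Q = K·A·i, i = Q / (K·A) = 50.3 / (0.1538 × 9701) = 0.03371.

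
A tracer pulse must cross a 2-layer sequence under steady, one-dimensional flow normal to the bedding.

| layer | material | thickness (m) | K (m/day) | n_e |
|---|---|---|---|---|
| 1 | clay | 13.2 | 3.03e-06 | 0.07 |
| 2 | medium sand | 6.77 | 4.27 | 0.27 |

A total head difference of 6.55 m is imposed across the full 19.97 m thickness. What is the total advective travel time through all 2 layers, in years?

5010

With flow normal to the layers, continuity requires the same specific discharge q through every layer.
Σ(b_i/K_i) = 13.2/3.03e-06 + 6.77/4.27 = 4.356e+06 d.
q = Δh / Σ(b_i/K_i) = 6.55 / 4.356e+06 = 1.504e-06 m/day.
In each layer the seepage velocity is v_i = q/n_i, so the layer transit time is t_i = b_i·n_i / q:
  layer 1 (clay): t_1 = 13.2 × 0.07 / 1.504e-06 = 6.146e+05 d
  layer 2 (medium sand): t_2 = 6.77 × 0.27 / 1.504e-06 = 1.216e+06 d
Total t = Σ t_i = 1.830e+06 days = 5011 years.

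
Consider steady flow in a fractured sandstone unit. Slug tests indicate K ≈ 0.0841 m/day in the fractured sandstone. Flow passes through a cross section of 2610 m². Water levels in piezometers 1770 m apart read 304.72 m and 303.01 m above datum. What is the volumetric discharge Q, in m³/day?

0.212

Hydraulic gradient i = (304.72 − 303.01) / 1770 = 1.71 / 1770 = 0.0009661.
Darcy's law: Q = K · A · i = 0.08410 × 2610 × 0.0009661 = 0.2121 m³/day.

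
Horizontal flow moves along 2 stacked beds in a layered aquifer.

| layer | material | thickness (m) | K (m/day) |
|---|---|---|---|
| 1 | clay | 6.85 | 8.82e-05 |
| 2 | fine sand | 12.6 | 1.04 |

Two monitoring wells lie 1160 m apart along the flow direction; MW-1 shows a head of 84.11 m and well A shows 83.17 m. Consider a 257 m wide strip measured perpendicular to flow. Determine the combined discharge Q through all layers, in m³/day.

Flow is parallel to layering, so each bed carries its own Darcy discharge and the transmissivities add.
Σ(K_i·b_i) = 8.82e-05×6.85 + 1.04×12.6 = 13.10 m²/day.
Hydraulic gradient i = (84.11 − 83.17) / 1160 = 0.94 / 1160 = 0.0008103.
Q = Σ(K_i·b_i) · W · i = 13.10 × 257 × 0.0008103 = 2.729 m³/day.

2.73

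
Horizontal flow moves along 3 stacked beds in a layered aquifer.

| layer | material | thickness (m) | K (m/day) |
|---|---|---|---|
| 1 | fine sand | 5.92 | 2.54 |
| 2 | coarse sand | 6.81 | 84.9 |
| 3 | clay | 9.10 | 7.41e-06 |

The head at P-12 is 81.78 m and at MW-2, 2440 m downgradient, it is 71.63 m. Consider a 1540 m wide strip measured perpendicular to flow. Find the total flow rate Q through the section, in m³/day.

Flow is parallel to layering, so each bed carries its own Darcy discharge and the transmissivities add.
Σ(K_i·b_i) = 2.54×5.92 + 84.9×6.81 + 7.41e-06×9.10 = 593.2 m²/day.
Hydraulic gradient i = (81.78 − 71.63) / 2440 = 10.15 / 2440 = 0.004160.
Q = Σ(K_i·b_i) · W · i = 593.2 × 1540 × 0.004160 = 3800 m³/day.

3800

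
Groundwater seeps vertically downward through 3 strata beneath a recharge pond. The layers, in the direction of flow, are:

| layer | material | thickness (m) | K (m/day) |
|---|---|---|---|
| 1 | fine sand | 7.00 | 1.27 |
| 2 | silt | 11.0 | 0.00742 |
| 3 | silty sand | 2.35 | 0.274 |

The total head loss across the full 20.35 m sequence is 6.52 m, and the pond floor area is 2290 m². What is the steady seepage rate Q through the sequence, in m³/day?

9.98

Flow is perpendicular to layering, so the layers act in series and the equivalent K is the thickness-weighted harmonic mean.
Total thickness L = 7.00 + 11.0 + 2.35 = 20.35 m.
Σ(b_i/K_i) = 7.00/1.27 + 11.0/0.00742 + 2.35/0.274 = 1497 d.
K_eq = L / Σ(b_i/K_i) = 20.35 / 1497 = 0.01360 m/day.
Q = K_eq · A · (Δh/L) = 0.01360 × 2290 × (6.52/20.35) = 9.977 m³/day.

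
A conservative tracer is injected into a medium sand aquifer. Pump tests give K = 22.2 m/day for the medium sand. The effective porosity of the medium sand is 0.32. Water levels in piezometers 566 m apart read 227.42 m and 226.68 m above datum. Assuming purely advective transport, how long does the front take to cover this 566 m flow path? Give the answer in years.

17.1

Hydraulic gradient i = (227.42 − 226.68) / 566 = 0.74 / 566 = 0.001307.
Darcy flux q = K · i = 22.20 × 0.001307 = 0.02902 m/day.
Seepage velocity v = q / n_e = 0.02902 / 0.32 = 0.09070 m/day.
Travel time t = L / v = 566 / 0.09070 = 6240 days = 17.08 years.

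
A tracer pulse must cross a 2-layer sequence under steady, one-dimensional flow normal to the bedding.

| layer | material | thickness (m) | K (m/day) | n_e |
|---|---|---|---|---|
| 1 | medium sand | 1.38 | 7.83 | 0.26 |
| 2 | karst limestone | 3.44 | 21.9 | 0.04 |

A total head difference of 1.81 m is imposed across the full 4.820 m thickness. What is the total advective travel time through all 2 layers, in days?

0.0914

With flow normal to the layers, continuity requires the same specific discharge q through every layer.
Σ(b_i/K_i) = 1.38/7.83 + 3.44/21.9 = 0.3333 d.
q = Δh / Σ(b_i/K_i) = 1.81 / 0.3333 = 5.430 m/day.
In each layer the seepage velocity is v_i = q/n_i, so the layer transit time is t_i = b_i·n_i / q:
  layer 1 (medium sand): t_1 = 1.38 × 0.26 / 5.430 = 0.06608 d
  layer 2 (karst limestone): t_2 = 3.44 × 0.04 / 5.430 = 0.02534 d
Total t = Σ t_i = 0.09142 days.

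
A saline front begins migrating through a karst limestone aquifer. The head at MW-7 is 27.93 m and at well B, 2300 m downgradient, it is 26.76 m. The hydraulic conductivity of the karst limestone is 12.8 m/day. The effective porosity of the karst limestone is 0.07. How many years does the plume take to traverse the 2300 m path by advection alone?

Hydraulic gradient i = (27.93 − 26.76) / 2300 = 1.17 / 2300 = 0.0005087.
Darcy flux q = K · i = 12.80 × 0.0005087 = 0.006511 m/day.
Seepage velocity v = q / n_e = 0.006511 / 0.07 = 0.09302 m/day.
Travel time t = L / v = 2300 / 0.09302 = 24726 days = 67.70 years.

67.7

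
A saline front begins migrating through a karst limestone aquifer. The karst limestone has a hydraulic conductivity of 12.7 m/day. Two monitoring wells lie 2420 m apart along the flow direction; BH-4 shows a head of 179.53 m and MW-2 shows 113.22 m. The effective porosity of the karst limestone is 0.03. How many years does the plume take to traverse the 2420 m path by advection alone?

0.571

Hydraulic gradient i = (179.53 − 113.22) / 2420 = 66.31 / 2420 = 0.02740.
Darcy flux q = K · i = 12.70 × 0.02740 = 0.3480 m/day.
Seepage velocity v = q / n_e = 0.3480 / 0.03 = 11.60 m/day.
Travel time t = L / v = 2420 / 11.60 = 208.6 days = 0.5712 years.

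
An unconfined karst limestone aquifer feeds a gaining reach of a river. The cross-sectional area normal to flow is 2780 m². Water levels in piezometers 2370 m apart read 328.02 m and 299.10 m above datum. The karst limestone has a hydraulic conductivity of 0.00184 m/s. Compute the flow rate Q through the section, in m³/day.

Convert K: 0.00184 m/s × 86400 = 159.0 m/day.
Hydraulic gradient i = (328.02 − 299.10) / 2370 = 28.92 / 2370 = 0.01220.
Darcy's law: Q = K · A · i = 159.0 × 2780 × 0.01220 = 5393 m³/day.

5390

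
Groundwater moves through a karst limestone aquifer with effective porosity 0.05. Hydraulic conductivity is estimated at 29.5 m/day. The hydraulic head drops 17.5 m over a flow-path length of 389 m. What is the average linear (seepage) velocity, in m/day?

Hydraulic gradient i = Δh / L = 17.5 / 389 = 0.04499.
Darcy flux q = K · i = 29.50 × 0.04499 = 1.327 m/day.
Seepage velocity v = q / n_e = 1.327 / 0.05 = 26.54 m/day.

26.5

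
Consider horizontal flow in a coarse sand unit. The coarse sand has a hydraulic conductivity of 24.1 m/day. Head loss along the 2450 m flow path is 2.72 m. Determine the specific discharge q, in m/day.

Hydraulic gradient i = Δh / L = 2.72 / 2450 = 0.001110.
Specific discharge q = K · i = 24.10 × 0.001110 = 0.02676 m/day.

0.0268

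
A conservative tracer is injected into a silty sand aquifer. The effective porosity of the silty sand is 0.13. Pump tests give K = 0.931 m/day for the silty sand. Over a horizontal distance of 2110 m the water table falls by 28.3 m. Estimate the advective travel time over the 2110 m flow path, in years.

Hydraulic gradient i = Δh / L = 28.3 / 2110 = 0.01341.
Darcy flux q = K · i = 0.9310 × 0.01341 = 0.01249 m/day.
Seepage velocity v = q / n_e = 0.01249 / 0.13 = 0.09605 m/day.
Travel time t = L / v = 2110 / 0.09605 = 21967 days = 60.14 years.

60.1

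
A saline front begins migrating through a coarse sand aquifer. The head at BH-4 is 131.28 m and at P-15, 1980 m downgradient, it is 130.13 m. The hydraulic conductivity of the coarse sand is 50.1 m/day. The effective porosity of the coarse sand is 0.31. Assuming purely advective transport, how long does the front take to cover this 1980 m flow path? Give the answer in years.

57.8

Hydraulic gradient i = (131.28 − 130.13) / 1980 = 1.15 / 1980 = 0.0005808.
Darcy flux q = K · i = 50.10 × 0.0005808 = 0.02910 m/day.
Seepage velocity v = q / n_e = 0.02910 / 0.31 = 0.09387 m/day.
Travel time t = L / v = 1980 / 0.09387 = 21094 days = 57.75 years.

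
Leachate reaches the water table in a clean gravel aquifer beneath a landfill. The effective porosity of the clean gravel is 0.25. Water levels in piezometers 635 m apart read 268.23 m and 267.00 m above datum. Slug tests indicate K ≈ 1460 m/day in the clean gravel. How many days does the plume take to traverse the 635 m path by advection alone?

Hydraulic gradient i = (268.23 − 267.00) / 635 = 1.23 / 635 = 0.001937.
Darcy flux q = K · i = 1460 × 0.001937 = 2.828 m/day.
Seepage velocity v = q / n_e = 2.828 / 0.25 = 11.31 m/day.
Travel time t = L / v = 635 / 11.31 = 56.13 days.

56.1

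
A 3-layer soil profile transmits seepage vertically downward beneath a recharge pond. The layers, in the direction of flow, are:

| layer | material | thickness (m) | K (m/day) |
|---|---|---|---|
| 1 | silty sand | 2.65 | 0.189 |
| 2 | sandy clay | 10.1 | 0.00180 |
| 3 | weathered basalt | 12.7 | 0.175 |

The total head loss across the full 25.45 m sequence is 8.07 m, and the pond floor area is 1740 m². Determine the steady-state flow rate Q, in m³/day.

2.46

Flow is perpendicular to layering, so the layers act in series and the equivalent K is the thickness-weighted harmonic mean.
Total thickness L = 2.65 + 10.1 + 12.7 = 25.45 m.
Σ(b_i/K_i) = 2.65/0.189 + 10.1/0.00180 + 12.7/0.175 = 5698 d.
K_eq = L / Σ(b_i/K_i) = 25.45 / 5698 = 0.004467 m/day.
Q = K_eq · A · (Δh/L) = 0.004467 × 1740 × (8.07/25.45) = 2.464 m³/day.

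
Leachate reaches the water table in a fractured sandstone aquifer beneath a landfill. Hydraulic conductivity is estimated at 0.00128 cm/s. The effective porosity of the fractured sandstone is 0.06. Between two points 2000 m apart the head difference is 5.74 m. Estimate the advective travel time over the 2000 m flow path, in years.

104

Convert K: 0.00128 cm/s × 864 = 1.106 m/day.
Hydraulic gradient i = Δh / L = 5.74 / 2000 = 0.002870.
Darcy flux q = K · i = 1.106 × 0.002870 = 0.003174 m/day.
Seepage velocity v = q / n_e = 0.003174 / 0.06 = 0.05290 m/day.
Travel time t = L / v = 2000 / 0.05290 = 37807 days = 103.5 years.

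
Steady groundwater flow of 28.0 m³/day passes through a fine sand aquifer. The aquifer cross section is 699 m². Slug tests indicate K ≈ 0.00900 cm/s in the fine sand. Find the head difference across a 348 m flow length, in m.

1.79

Convert K: 0.00900 cm/s × 864 = 7.776 m/day.
From Q = K·A·i, i = Q / (K·A) = 28.0 / (7.776 × 699.0) = 0.005151.
Head loss Δh = i · L = 0.005151 × 348 = 1.793 m.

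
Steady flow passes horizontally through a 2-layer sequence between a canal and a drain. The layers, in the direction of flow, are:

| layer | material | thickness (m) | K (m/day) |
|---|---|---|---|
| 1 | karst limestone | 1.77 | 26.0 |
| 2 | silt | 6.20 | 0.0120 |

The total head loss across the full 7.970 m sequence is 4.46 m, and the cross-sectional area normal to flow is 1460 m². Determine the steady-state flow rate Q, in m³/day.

Flow is perpendicular to layering, so the layers act in series and the equivalent K is the thickness-weighted harmonic mean.
Total thickness L = 1.77 + 6.20 = 7.970 m.
Σ(b_i/K_i) = 1.77/26.0 + 6.20/0.0120 = 516.7 d.
K_eq = L / Σ(b_i/K_i) = 7.970 / 516.7 = 0.01542 m/day.
Q = K_eq · A · (Δh/L) = 0.01542 × 1460 × (4.46/7.970) = 12.60 m³/day.

12.6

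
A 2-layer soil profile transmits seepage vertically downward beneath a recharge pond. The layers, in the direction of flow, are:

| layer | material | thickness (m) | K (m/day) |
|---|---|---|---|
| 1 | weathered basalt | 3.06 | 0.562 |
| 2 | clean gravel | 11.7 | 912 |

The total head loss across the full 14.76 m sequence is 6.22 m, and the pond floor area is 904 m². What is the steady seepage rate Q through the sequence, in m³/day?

Flow is perpendicular to layering, so the layers act in series and the equivalent K is the thickness-weighted harmonic mean.
Total thickness L = 3.06 + 11.7 = 14.76 m.
Σ(b_i/K_i) = 3.06/0.562 + 11.7/912 = 5.458 d.
K_eq = L / Σ(b_i/K_i) = 14.76 / 5.458 = 2.704 m/day.
Q = K_eq · A · (Δh/L) = 2.704 × 904 × (6.22/14.76) = 1030 m³/day.

1030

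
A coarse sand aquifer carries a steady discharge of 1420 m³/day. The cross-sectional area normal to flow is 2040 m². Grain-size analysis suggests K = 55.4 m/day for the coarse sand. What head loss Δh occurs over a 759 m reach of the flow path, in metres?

From Q = K·A·i, i = Q / (K·A) = 1420 / (55.40 × 2040) = 0.01256.
Head loss Δh = i · L = 0.01256 × 759 = 9.537 m.

9.54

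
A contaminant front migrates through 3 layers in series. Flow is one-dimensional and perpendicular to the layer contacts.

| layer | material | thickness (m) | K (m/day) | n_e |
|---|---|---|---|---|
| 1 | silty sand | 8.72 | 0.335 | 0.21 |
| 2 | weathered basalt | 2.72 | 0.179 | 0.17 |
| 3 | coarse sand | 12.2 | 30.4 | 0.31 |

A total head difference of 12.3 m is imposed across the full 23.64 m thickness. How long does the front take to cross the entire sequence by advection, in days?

With flow normal to the layers, continuity requires the same specific discharge q through every layer.
Σ(b_i/K_i) = 8.72/0.335 + 2.72/0.179 + 12.2/30.4 = 41.63 d.
q = Δh / Σ(b_i/K_i) = 12.3 / 41.63 = 0.2955 m/day.
In each layer the seepage velocity is v_i = q/n_i, so the layer transit time is t_i = b_i·n_i / q:
  layer 1 (silty sand): t_1 = 8.72 × 0.21 / 0.2955 = 6.197 d
  layer 2 (weathered basalt): t_2 = 2.72 × 0.17 / 0.2955 = 1.565 d
  layer 3 (coarse sand): t_3 = 12.2 × 0.31 / 0.2955 = 12.80 d
Total t = Σ t_i = 20.56 days.

20.6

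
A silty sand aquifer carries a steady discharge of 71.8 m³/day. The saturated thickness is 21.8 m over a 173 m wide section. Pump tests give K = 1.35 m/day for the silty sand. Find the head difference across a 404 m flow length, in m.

Cross-sectional area A = 173 × 21.8 = 3771 m².
From Q = K·A·i, i = Q / (K·A) = 71.8 / (1.350 × 3771) = 0.01410.
Head loss Δh = i · L = 0.01410 × 404 = 5.697 m.

5.70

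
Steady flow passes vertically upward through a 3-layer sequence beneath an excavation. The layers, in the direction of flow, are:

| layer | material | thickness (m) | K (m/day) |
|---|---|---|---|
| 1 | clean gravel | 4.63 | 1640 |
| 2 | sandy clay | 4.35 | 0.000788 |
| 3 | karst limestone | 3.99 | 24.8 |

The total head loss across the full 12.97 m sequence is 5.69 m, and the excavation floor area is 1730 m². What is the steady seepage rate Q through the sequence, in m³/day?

1.78

Flow is perpendicular to layering, so the layers act in series and the equivalent K is the thickness-weighted harmonic mean.
Total thickness L = 4.63 + 4.35 + 3.99 = 12.97 m.
Σ(b_i/K_i) = 4.63/1640 + 4.35/0.000788 + 3.99/24.8 = 5520 d.
K_eq = L / Σ(b_i/K_i) = 12.97 / 5520 = 0.002349 m/day.
Q = K_eq · A · (Δh/L) = 0.002349 × 1730 × (5.69/12.97) = 1.783 m³/day.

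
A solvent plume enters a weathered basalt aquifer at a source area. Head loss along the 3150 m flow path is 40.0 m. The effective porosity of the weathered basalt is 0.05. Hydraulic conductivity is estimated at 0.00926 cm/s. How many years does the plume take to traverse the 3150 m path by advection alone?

Convert K: 0.00926 cm/s × 864 = 8.001 m/day.
Hydraulic gradient i = Δh / L = 40.0 / 3150 = 0.01270.
Darcy flux q = K · i = 8.001 × 0.01270 = 0.1016 m/day.
Seepage velocity v = q / n_e = 0.1016 / 0.05 = 2.032 m/day.
Travel time t = L / v = 3150 / 2.032 = 1550 days = 4.244 years.

4.24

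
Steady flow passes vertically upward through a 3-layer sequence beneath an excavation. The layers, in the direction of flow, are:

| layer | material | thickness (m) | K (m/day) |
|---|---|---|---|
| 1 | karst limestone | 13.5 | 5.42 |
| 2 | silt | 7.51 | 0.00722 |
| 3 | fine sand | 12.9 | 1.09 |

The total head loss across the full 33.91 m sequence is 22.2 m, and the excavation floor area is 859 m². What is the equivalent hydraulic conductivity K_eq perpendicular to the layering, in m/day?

0.0322

Flow is perpendicular to layering, so the layers act in series and the equivalent K is the thickness-weighted harmonic mean.
Total thickness L = 13.5 + 7.51 + 12.9 = 33.91 m.
Σ(b_i/K_i) = 13.5/5.42 + 7.51/0.00722 + 12.9/1.09 = 1054 d.
K_eq = L / Σ(b_i/K_i) = 33.91 / 1054 = 0.03216 m/day.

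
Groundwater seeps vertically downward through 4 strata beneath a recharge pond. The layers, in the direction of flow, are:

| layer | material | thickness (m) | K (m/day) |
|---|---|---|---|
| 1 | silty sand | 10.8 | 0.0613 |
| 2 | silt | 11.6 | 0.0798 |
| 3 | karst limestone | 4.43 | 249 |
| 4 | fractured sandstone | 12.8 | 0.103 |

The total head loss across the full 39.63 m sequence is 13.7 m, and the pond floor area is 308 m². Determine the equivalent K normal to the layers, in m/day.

Flow is perpendicular to layering, so the layers act in series and the equivalent K is the thickness-weighted harmonic mean.
Total thickness L = 10.8 + 11.6 + 4.43 + 12.8 = 39.63 m.
Σ(b_i/K_i) = 10.8/0.0613 + 11.6/0.0798 + 4.43/249 + 12.8/0.103 = 445.8 d.
K_eq = L / Σ(b_i/K_i) = 39.63 / 445.8 = 0.08889 m/day.

0.0889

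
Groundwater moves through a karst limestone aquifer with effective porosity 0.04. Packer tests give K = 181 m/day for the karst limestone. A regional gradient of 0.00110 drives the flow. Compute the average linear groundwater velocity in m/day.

4.98

Hydraulic gradient i = 0.00110.
Darcy flux q = K · i = 181.0 × 0.001100 = 0.1991 m/day.
Seepage velocity v = q / n_e = 0.1991 / 0.04 = 4.978 m/day.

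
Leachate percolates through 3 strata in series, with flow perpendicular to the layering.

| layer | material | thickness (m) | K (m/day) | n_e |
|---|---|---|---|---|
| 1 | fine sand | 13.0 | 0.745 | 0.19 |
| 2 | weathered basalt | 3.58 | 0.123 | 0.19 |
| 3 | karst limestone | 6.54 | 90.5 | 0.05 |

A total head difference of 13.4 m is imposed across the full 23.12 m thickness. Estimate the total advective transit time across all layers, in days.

With flow normal to the layers, continuity requires the same specific discharge q through every layer.
Σ(b_i/K_i) = 13.0/0.745 + 3.58/0.123 + 6.54/90.5 = 46.63 d.
q = Δh / Σ(b_i/K_i) = 13.4 / 46.63 = 0.2874 m/day.
In each layer the seepage velocity is v_i = q/n_i, so the layer transit time is t_i = b_i·n_i / q:
  layer 1 (fine sand): t_1 = 13.0 × 0.19 / 0.2874 = 8.595 d
  layer 2 (weathered basalt): t_2 = 3.58 × 0.19 / 0.2874 = 2.367 d
  layer 3 (karst limestone): t_3 = 6.54 × 0.05 / 0.2874 = 1.138 d
Total t = Σ t_i = 12.10 days.

12.1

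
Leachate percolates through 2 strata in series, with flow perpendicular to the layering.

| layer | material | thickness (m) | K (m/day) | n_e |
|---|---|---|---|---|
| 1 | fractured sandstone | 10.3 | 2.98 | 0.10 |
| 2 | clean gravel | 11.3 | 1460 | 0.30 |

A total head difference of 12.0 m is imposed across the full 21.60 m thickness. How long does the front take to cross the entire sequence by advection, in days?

1.28

With flow normal to the layers, continuity requires the same specific discharge q through every layer.
Σ(b_i/K_i) = 10.3/2.98 + 11.3/1460 = 3.464 d.
q = Δh / Σ(b_i/K_i) = 12.0 / 3.464 = 3.464 m/day.
In each layer the seepage velocity is v_i = q/n_i, so the layer transit time is t_i = b_i·n_i / q:
  layer 1 (fractured sandstone): t_1 = 10.3 × 0.10 / 3.464 = 0.2973 d
  layer 2 (clean gravel): t_2 = 11.3 × 0.30 / 3.464 = 0.9786 d
Total t = Σ t_i = 1.276 days.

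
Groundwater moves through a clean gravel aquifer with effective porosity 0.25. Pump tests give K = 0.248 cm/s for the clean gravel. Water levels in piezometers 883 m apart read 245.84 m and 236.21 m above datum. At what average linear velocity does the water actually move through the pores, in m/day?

Convert K: 0.248 cm/s × 864 = 214.3 m/day.
Hydraulic gradient i = (245.84 − 236.21) / 883 = 9.63 / 883 = 0.01091.
Darcy flux q = K · i = 214.3 × 0.01091 = 2.337 m/day.
Seepage velocity v = q / n_e = 2.337 / 0.25 = 9.347 m/day.

9.35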